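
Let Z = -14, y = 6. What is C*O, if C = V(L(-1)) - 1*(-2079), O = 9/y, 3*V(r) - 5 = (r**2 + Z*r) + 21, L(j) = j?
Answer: 3139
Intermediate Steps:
V(r) = 26/3 - 14*r/3 + r**2/3 (V(r) = 5/3 + ((r**2 - 14*r) + 21)/3 = 5/3 + (21 + r**2 - 14*r)/3 = 5/3 + (7 - 14*r/3 + r**2/3) = 26/3 - 14*r/3 + r**2/3)
O = 3/2 (O = 9/6 = 9*(1/6) = 3/2 ≈ 1.5000)
C = 6278/3 (C = (26/3 - 14/3*(-1) + (1/3)*(-1)**2) - 1*(-2079) = (26/3 + 14/3 + (1/3)*1) + 2079 = (26/3 + 14/3 + 1/3) + 2079 = 41/3 + 2079 = 6278/3 ≈ 2092.7)
C*O = (6278/3)*(3/2) = 3139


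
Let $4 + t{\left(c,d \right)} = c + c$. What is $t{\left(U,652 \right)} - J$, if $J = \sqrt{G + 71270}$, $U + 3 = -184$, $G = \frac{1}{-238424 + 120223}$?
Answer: $-378 - \frac{\sqrt{3445491775021}}{6953} \approx -644.96$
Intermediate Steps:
$G = - \frac{1}{118201}$ ($G = \frac{1}{-118201} = - \frac{1}{118201} \approx -8.4602 \cdot 10^{-6}$)
$U = -187$ ($U = -3 - 184 = -187$)
$J = \frac{\sqrt{3445491775021}}{6953}$ ($J = \sqrt{- \frac{1}{118201} + 71270} = \sqrt{\frac{8424185269}{118201}} = \frac{\sqrt{3445491775021}}{6953} \approx 266.96$)
$t{\left(c,d \right)} = -4 + 2 c$ ($t{\left(c,d \right)} = -4 + \left(c + c\right) = -4 + 2 c$)
$t{\left(U,652 \right)} - J = \left(-4 + 2 \left(-187\right)\right) - \frac{\sqrt{3445491775021}}{6953} = \left(-4 - 374\right) - \frac{\sqrt{3445491775021}}{6953} = -378 - \frac{\sqrt{3445491775021}}{6953}$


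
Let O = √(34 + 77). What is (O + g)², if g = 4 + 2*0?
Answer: (4 + √111)² ≈ 211.29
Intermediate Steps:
g = 4 (g = 4 + 0 = 4)
O = √111 ≈ 10.536
(O + g)² = (√111 + 4)² = (4 + √111)²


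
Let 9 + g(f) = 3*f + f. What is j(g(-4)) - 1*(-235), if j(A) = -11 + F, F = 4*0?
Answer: 224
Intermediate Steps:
F = 0
g(f) = -9 + 4*f (g(f) = -9 + (3*f + f) = -9 + 4*f)
j(A) = -11 (j(A) = -11 + 0 = -11)
j(g(-4)) - 1*(-235) = -11 - 1*(-235) = -11 + 235 = 224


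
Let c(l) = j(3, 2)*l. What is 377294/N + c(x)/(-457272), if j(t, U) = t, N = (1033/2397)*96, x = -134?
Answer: 2871839018353/314907984 ≈ 9119.6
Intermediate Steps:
N = 33056/799 (N = (1033*(1/2397))*96 = (1033/2397)*96 = 33056/799 ≈ 41.372)
c(l) = 3*l
377294/N + c(x)/(-457272) = 377294/(33056/799) + (3*(-134))/(-457272) = 377294*(799/33056) - 402*(-1/457272) = 150728953/16528 + 67/76212 = 2871839018353/314907984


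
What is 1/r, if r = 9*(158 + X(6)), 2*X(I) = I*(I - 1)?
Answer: 1/1557 ≈ 0.00064226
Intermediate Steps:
X(I) = I*(-1 + I)/2 (X(I) = (I*(I - 1))/2 = (I*(-1 + I))/2 = I*(-1 + I)/2)
r = 1557 (r = 9*(158 + (½)*6*(-1 + 6)) = 9*(158 + (½)*6*5) = 9*(158 + 15) = 9*173 = 1557)
1/r = 1/1557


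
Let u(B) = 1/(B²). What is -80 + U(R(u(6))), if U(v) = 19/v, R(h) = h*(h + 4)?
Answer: 13024/145 ≈ 89.821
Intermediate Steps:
u(B) = B⁻²
R(h) = h*(4 + h)
-80 + U(R(u(6))) = -80 + 19/(((4 + 6⁻²)/6²)) = -80 + 19/(((4 + 1/36)/36)) = -80 + 19/(((1/36)*(145/36))) = -80 + 19/(145/1296) = -80 + 19*(1296/145) = -80 + 24624/145 = 13024/145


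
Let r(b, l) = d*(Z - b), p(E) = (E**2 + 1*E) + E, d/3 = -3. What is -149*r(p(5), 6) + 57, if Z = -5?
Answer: -53583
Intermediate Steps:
d = -9 (d = 3*(-3) = -9)
p(E) = E**2 + 2*E (p(E) = (E**2 + E) + E = (E + E**2) + E = E**2 + 2*E)
r(b, l) = 45 + 9*b (r(b, l) = -9*(-5 - b) = 45 + 9*b)
-149*r(p(5), 6) + 57 = -149*(45 + 9*(5*(2 + 5))) + 57 = -149*(45 + 9*(5*7)) + 57 = -149*(45 + 9*35) + 57 = -149*(45 + 315) + 57 = -149*360 + 57 = -53640 + 57 = -53583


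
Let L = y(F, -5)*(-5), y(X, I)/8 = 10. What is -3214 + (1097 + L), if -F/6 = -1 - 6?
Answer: -2517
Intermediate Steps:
F = 42 (F = -6*(-1 - 6) = -6*(-7) = 42)
y(X, I) = 80 (y(X, I) = 8*10 = 80)
L = -400 (L = 80*(-5) = -400)
-3214 + (1097 + L) = -3214 + (1097 - 400) = -3214 + 697 = -2517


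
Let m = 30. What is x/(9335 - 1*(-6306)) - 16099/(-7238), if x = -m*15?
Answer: 248547359/113209558 ≈ 2.1955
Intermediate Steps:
x = -450 (x = -1*30*15 = -30*15 = -450)
x/(9335 - 1*(-6306)) - 16099/(-7238) = -450/(9335 - 1*(-6306)) - 16099/(-7238) = -450/(9335 + 6306) - 16099*(-1/7238) = -450/15641 + 16099/7238 = 248547359/113209558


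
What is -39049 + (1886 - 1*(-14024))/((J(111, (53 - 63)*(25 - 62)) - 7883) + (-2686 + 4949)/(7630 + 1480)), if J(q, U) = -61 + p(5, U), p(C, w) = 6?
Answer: -2823892036033/72312917 ≈ -39051.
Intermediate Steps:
J(q, U) = -55 (J(q, U) = -61 + 6 = -55)
-39049 + (1886 - 1*(-14024))/((J(111, (53 - 63)*(25 - 62)) - 7883) + (-2686 + 4949)/(7630 + 1480)) = -39049 + (1886 - 1*(-14024))/((-55 - 7883) + (-2686 + 4949)/(7630 + 1480)) = -39049 + (1886 + 14024)/(-7938 + 2263/9110) = -39049 + 15910/(-7938 + 2263*(1/9110)) = -39049 + 15910/(-7938 + 2263/9110) = -39049 + 15910/(-72312917/9110) = -39049 + 15910*(-9110/72312917) = -39049 - 144940100/72312917 = -2823892036033/72312917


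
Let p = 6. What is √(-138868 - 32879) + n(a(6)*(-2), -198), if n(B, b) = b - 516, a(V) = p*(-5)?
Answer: -714 + 3*I*√19083 ≈ -714.0 + 414.42*I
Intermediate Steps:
a(V) = -30 (a(V) = 6*(-5) = -30)
n(B, b) = -516 + b
√(-138868 - 32879) + n(a(6)*(-2), -198) = √(-138868 - 32879) + (-516 - 198) = √(-171747) - 714 = 3*I*√19083 - 714 = -714 + 3*I*√19083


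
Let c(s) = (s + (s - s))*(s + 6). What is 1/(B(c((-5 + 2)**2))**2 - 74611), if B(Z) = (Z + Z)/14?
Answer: -49/3637714 ≈ -1.3470e-5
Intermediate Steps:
c(s) = s*(6 + s) (c(s) = (s + 0)*(6 + s) = s*(6 + s))
B(Z) = Z/7 (B(Z) = (2*Z)*(1/14) = Z/7)
1/(B(c((-5 + 2)**2))**2 - 74611) = 1/((((-5 + 2)**2*(6 + (-5 + 2)**2))/7)**2 - 74611) = 1/((((-3)**2*(6 + (-3)**2))/7)**2 - 74611) = 1/(((9*(6 + 9))/7)**2 - 74611) = 1/(((9*15)/7)**2 - 74611) = 1/(((1/7)*135)**2 - 74611) = 1/((135/7)**2 - 74611) = 1/(18225/49 - 74611) = 1/(-3637714/49) = -49/3637714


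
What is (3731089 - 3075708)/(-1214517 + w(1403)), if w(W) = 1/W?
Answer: -919499543/1703967350 ≈ -0.53962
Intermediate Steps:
(3731089 - 3075708)/(-1214517 + w(1403)) = (3731089 - 3075708)/(-1214517 + 1/1403) = 655381/(-1214517 + 1/1403) = 655381/(-1703967350/1403) = 655381*(-1403/1703967350) = -919499543/1703967350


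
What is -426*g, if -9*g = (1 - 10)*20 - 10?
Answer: -26980/3 ≈ -8993.3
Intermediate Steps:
g = 190/9 (g = -((1 - 10)*20 - 10)/9 = -(-9*20 - 10)/9 = -(-180 - 10)/9 = -⅑*(-190) = 190/9 ≈ 21.111)
-426*g = -426*190/9 = -26980/3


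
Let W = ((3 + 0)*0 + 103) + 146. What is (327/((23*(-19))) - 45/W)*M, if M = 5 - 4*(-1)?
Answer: -303264/36271 ≈ -8.3611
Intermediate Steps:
M = 9 (M = 5 + 4 = 9)
W = 249 (W = (3*0 + 103) + 146 = (0 + 103) + 146 = 103 + 146 = 249)
(327/((23*(-19))) - 45/W)*M = (327/((23*(-19))) - 45/249)*9 = (327/(-437) - 45*1/249)*9 = (327*(-1/437) - 15/83)*9 = (-327/437 - 15/83)*9 = -33696/36271*9 = -303264/36271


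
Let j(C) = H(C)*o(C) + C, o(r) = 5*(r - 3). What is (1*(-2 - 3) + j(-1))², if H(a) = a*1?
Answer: 196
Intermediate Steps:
H(a) = a
o(r) = -15 + 5*r (o(r) = 5*(-3 + r) = -15 + 5*r)
j(C) = C + C*(-15 + 5*C) (j(C) = C*(-15 + 5*C) + C = C + C*(-15 + 5*C))
(1*(-2 - 3) + j(-1))² = (1*(-2 - 3) - (-14 + 5*(-1)))² = (1*(-5) - (-14 - 5))² = (-5 - 1*(-19))² = (-5 + 19)² = 14² = 196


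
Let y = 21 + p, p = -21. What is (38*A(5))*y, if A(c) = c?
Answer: 0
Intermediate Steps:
y = 0 (y = 21 - 21 = 0)
(38*A(5))*y = (38*5)*0 = 190*0 = 0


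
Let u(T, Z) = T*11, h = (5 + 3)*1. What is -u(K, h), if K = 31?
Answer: -341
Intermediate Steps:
h = 8 (h = 8*1 = 8)
u(T, Z) = 11*T
-u(K, h) = -11*31 = -1*341 = -341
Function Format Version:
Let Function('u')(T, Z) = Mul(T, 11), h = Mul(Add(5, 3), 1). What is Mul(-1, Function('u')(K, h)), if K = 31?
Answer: -341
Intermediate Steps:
h = 8 (h = Mul(8, 1) = 8)
Function('u')(T, Z) = Mul(11, T)
Mul(-1, Function('u')(K, h)) = Mul(-1, Mul(11, 31)) = Mul(-1, 341) = -341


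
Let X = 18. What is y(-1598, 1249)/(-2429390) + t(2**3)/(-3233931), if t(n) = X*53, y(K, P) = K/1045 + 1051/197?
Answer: -159884769529053/539124726486735950 ≈ -0.00029656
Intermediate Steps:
y(K, P) = 1051/197 + K/1045 (y(K, P) = K*(1/1045) + 1051*(1/197) = K/1045 + 1051/197 = 1051/197 + K/1045)
t(n) = 954 (t(n) = 18*53 = 954)
y(-1598, 1249)/(-2429390) + t(2**3)/(-3233931) = (1051/197 + (1/1045)*(-1598))/(-2429390) + 954/(-3233931) = (1051/197 - 1598/1045)*(-1/2429390) + 954*(-1/3233931) = (783489/205865)*(-1/2429390) - 318/1077977 = -783489/500126372350 - 318/1077977 = -159884769529053/539124726486735950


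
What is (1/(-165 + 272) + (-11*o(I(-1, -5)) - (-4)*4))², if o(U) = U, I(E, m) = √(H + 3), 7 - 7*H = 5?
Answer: 52403150/80143 - 37686*√161/749 ≈ 15.444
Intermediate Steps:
H = 2/7 (H = 1 - ⅐*5 = 1 - 5/7 = 2/7 ≈ 0.28571)
I(E, m) = √161/7 (I(E, m) = √(2/7 + 3) = √(23/7) = √161/7)
(1/(-165 + 272) + (-11*o(I(-1, -5)) - (-4)*4))² = (1/(-165 + 272) + (-11*√161/7 - (-4)*4))² = (1/107 + (-11*√161/7 - 1*(-16)))² = (1/107 + (-11*√161/7 + 16))² = (1/107 + (16 - 11*√161/7))² = (1713/107 - 11*√161/7)²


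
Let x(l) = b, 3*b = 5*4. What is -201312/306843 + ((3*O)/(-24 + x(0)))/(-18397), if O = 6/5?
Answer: -160483835853/244616262410 ≈ -0.65606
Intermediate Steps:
b = 20/3 (b = (5*4)/3 = (⅓)*20 = 20/3 ≈ 6.6667)
x(l) = 20/3
O = 6/5 (O = 6*(⅕) = 6/5 ≈ 1.2000)
-201312/306843 + ((3*O)/(-24 + x(0)))/(-18397) = -201312/306843 + ((3*(6/5))/(-24 + 20/3))/(-18397) = -201312*1/306843 + (18/(5*(-52/3)))*(-1/18397) = -67104/102281 + ((18/5)*(-3/52))*(-1/18397) = -67104/102281 - 27/130*(-1/18397) = -67104/102281 + 27/2391610 = -160483835853/244616262410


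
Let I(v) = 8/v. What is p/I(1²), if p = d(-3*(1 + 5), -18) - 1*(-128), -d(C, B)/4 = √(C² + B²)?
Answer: 16 - 9*√2 ≈ 3.2721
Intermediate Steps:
d(C, B) = -4*√(B² + C²) (d(C, B) = -4*√(C² + B²) = -4*√(B² + C²))
p = 128 - 72*√2 (p = -4*√((-18)² + (-3*(1 + 5))²) - 1*(-128) = -4*√(324 + (-3*6)²) + 128 = -4*√(324 + (-18)²) + 128 = -4*√(324 + 324) + 128 = -72*√2 + 128 = 128 - 72*√2 ≈ 26.177)
p/I(1²) = (128 - 72*√2)/((8/(1²))) = (128 - 72*√2)/((8/1)) = (128 - 72*√2)/((8*1)) = (128 - 72*√2)/8 = (128 - 72*√2)*(⅛) = 16 - 9*√2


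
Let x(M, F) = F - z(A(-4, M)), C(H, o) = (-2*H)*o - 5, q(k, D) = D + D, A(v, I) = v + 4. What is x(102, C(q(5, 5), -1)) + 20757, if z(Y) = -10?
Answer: 20782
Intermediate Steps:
A(v, I) = 4 + v
q(k, D) = 2*D
C(H, o) = -5 - 2*H*o (C(H, o) = -2*H*o - 5 = -5 - 2*H*o)
x(M, F) = 10 + F (x(M, F) = F - 1*(-10) = F + 10 = 10 + F)
x(102, C(q(5, 5), -1)) + 20757 = (10 + (-5 - 2*2*5*(-1))) + 20757 = (10 + (-5 - 2*10*(-1))) + 20757 = (10 + (-5 + 20)) + 20757 = (10 + 15) + 20757 = 25 + 20757 = 20782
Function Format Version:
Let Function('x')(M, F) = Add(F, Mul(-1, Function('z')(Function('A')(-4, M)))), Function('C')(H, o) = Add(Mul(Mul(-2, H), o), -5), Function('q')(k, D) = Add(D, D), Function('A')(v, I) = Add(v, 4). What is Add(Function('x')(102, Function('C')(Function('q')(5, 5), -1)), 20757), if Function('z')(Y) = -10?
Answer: 20782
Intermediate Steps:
Function('A')(v, I) = Add(4, v)
Function('q')(k, D) = Mul(2, D)
Function('C')(H, o) = Add(-5, Mul(-2, H, o)) (Function('C')(H, o) = Add(Mul(-2, H, o), -5) = Add(-5, Mul(-2, H, o)))
Function('x')(M, F) = Add(10, F) (Function('x')(M, F) = Add(F, Mul(-1, -10)) = Add(F, 10) = Add(10, F))
Add(Function('x')(102, Function('C')(Function('q')(5, 5), -1)), 20757) = Add(Add(10, Add(-5, Mul(-2, Mul(2, 5), -1))), 20757) = Add(Add(10, Add(-5, Mul(-2, 10, -1))), 20757) = Add(Add(10, Add(-5, 20)), 20757) = Add(Add(10, 15), 20757) = Add(25, 20757) = 20782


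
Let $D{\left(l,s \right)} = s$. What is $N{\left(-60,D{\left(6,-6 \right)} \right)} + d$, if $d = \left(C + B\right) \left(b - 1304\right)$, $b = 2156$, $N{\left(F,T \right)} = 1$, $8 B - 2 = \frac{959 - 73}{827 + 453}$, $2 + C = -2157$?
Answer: $- \frac{2354150761}{1280} \approx -1.8392 \cdot 10^{6}$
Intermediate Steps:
$C = -2159$ ($C = -2 - 2157 = -2159$)
$B = \frac{1723}{5120}$ ($B = \frac{1}{4} + \frac{\left(959 - 73\right) \frac{1}{827 + 453}}{8} = \frac{1}{4} + \frac{886 \cdot \frac{1}{1280}}{8} = \frac{1}{4} + \frac{1}{8} \cdot \frac{443}{640} = \frac{1}{4} + \frac{443}{5120} = \frac{1723}{5120} \approx 0.33652$)
$d = - \frac{2354152041}{1280}$ ($d = \left(-2159 + \frac{1723}{5120}\right) \left(2156 - 1304\right) = \left(- \frac{11052357}{5120}\right) 852 = - \frac{2354152041}{1280} \approx -1.8392 \cdot 10^{6}$)
$N{\left(-60,D{\left(6,-6 \right)} \right)} + d = 1 - \frac{2354152041}{1280} = - \frac{2354150761}{1280}$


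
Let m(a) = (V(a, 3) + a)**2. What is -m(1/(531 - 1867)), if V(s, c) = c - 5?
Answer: -7144929/1784896 ≈ -4.0030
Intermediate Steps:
V(s, c) = -5 + c
m(a) = (-2 + a)**2 (m(a) = ((-5 + 3) + a)**2 = (-2 + a)**2)
-m(1/(531 - 1867)) = -(-2 + 1/(531 - 1867))**2 = -(-2 + 1/(-1336))**2 = -(-2 - 1/1336)**2 = -(-2673/1336)**2 = -1*7144929/1784896 = -7144929/1784896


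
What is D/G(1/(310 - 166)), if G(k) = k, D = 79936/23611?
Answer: 11510784/23611 ≈ 487.52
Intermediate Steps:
D = 79936/23611 (D = 79936*(1/23611) = 79936/23611 ≈ 3.3855)
D/G(1/(310 - 166)) = 79936/(23611*(1/(310 - 166))) = 79936/(23611*(1/144)) = (79936/23611)*144 = 11510784/23611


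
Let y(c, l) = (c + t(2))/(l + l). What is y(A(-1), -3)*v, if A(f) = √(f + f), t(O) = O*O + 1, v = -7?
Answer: 35/6 + 7*I*√2/6 ≈ 5.8333 + 1.6499*I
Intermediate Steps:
t(O) = 1 + O² (t(O) = O² + 1 = 1 + O²)
A(f) = √2*√f (A(f) = √(2*f) = √2*√f)
y(c, l) = (5 + c)/(2*l) (y(c, l) = (c + (1 + 2²))/(l + l) = (c + (1 + 4))/((2*l)) = (c + 5)*(1/(2*l)) = (5 + c)*(1/(2*l)) = (5 + c)/(2*l))
y(A(-1), -3)*v = ((½)*(5 + √2*√(-1))/(-3))*(-7) = ((½)*(-⅓)*(5 + √2*I))*(-7) = ((½)*(-⅓)*(5 + I*√2))*(-7) = (-⅚ - I*√2/6)*(-7) = 35/6 + 7*I*√2/6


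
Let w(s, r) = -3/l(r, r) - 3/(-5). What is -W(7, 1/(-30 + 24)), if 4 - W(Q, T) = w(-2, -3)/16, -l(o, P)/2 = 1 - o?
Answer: -2521/640 ≈ -3.9391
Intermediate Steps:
l(o, P) = -2 + 2*o (l(o, P) = -2*(1 - o) = -2 + 2*o)
w(s, r) = 3/5 - 3/(-2 + 2*r) (w(s, r) = -3/(-2 + 2*r) - 3/(-5) = -3/(-2 + 2*r) - 3*(-1/5) = -3/(-2 + 2*r) + 3/5 = 3/5 - 3/(-2 + 2*r))
W(Q, T) = 2521/640 (W(Q, T) = 4 - 3*(-7 + 2*(-3))/(10*(-1 - 3))/16 = 4 - (3/10)*(-7 - 6)/(-4)/16 = 4 - (3/10)*(-1/4)*(-13)/16 = 4 - 39/(40*16) = 4 - 1*39/640 = 4 - 39/640 = 2521/640)
-W(7, 1/(-30 + 24)) = -1*2521/640 = -2521/640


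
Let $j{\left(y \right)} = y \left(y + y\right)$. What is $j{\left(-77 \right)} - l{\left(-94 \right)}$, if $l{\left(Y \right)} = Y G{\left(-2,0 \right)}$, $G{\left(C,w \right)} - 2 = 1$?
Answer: $12140$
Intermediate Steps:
$G{\left(C,w \right)} = 3$ ($G{\left(C,w \right)} = 2 + 1 = 3$)
$j{\left(y \right)} = 2 y^{2}$ ($j{\left(y \right)} = y 2 y = 2 y^{2}$)
$l{\left(Y \right)} = 3 Y$ ($l{\left(Y \right)} = Y 3 = 3 Y$)
$j{\left(-77 \right)} - l{\left(-94 \right)} = 2 \left(-77\right)^{2} - 3 \left(-94\right) = 2 \cdot 5929 - -282 = 11858 + 282 = 12140$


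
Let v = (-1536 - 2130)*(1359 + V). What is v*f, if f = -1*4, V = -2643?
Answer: -18828576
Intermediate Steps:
v = 4707144 (v = (-1536 - 2130)*(1359 - 2643) = -3666*(-1284) = 4707144)
f = -4
v*f = 4707144*(-4) = -18828576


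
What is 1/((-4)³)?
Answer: -1/64 ≈ -0.015625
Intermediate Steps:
1/((-4)³) = 1/(-64) = -1/64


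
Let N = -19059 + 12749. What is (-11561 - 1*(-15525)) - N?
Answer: 10274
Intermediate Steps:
N = -6310
(-11561 - 1*(-15525)) - N = (-11561 - 1*(-15525)) - 1*(-6310) = (-11561 + 15525) + 6310 = 3964 + 6310 = 10274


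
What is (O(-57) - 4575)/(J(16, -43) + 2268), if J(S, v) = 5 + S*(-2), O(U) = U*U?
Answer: -442/747 ≈ -0.59170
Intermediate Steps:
O(U) = U²
J(S, v) = 5 - 2*S
(O(-57) - 4575)/(J(16, -43) + 2268) = ((-57)² - 4575)/((5 - 2*16) + 2268) = (3249 - 4575)/((5 - 32) + 2268) = -1326/(-27 + 2268) = -1326/2241 = -1326*1/2241 = -442/747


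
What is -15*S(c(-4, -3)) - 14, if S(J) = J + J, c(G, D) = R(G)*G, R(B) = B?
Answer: -494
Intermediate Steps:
c(G, D) = G² (c(G, D) = G*G = G²)
S(J) = 2*J
-15*S(c(-4, -3)) - 14 = -30*(-4)² - 14 = -30*16 - 14 = -15*32 - 14 = -480 - 14 = -494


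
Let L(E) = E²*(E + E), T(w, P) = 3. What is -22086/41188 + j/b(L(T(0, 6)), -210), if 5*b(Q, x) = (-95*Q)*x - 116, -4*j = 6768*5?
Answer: -1595808639/2772940912 ≈ -0.57549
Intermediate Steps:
j = -8460 (j = -1692*5 = -¼*33840 = -8460)
L(E) = 2*E³ (L(E) = E²*(2*E) = 2*E³)
b(Q, x) = -116/5 - 19*Q*x (b(Q, x) = ((-95*Q)*x - 116)/5 = (-95*Q*x - 116)/5 = (-116 - 95*Q*x)/5 = -116/5 - 19*Q*x)
-22086/41188 + j/b(L(T(0, 6)), -210) = -22086/41188 - 8460/(-116/5 - 19*2*3³*(-210)) = -22086*1/41188 - 8460/(-116/5 - 19*2*27*(-210)) = -11043/20594 - 8460/(-116/5 - 19*54*(-210)) = -11043/20594 - 8460/(-116/5 + 215460) = -11043/20594 - 8460/1077184/5 = -11043/20594 - 8460*5/1077184 = -11043/20594 - 10575/269296 = -1595808639/2772940912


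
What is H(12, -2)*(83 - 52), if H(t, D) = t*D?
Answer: -744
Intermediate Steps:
H(t, D) = D*t
H(12, -2)*(83 - 52) = (-2*12)*(83 - 52) = -24*31 = -744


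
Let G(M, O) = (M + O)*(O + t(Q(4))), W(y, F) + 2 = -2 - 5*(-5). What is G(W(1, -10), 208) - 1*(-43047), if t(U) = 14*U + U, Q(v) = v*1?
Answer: 104419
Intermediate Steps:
Q(v) = v
t(U) = 15*U
W(y, F) = 21 (W(y, F) = -2 + (-2 - 5*(-5)) = -2 + (-2 + 25) = -2 + 23 = 21)
G(M, O) = (60 + O)*(M + O) (G(M, O) = (M + O)*(O + 15*4) = (M + O)*(O + 60) = (M + O)*(60 + O) = (60 + O)*(M + O))
G(W(1, -10), 208) - 1*(-43047) = (208² + 60*21 + 60*208 + 21*208) - 1*(-43047) = (43264 + 1260 + 12480 + 4368) + 43047 = 61372 + 43047 = 104419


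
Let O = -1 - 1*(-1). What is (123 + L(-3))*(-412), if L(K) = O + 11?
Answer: -55208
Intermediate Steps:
O = 0 (O = -1 + 1 = 0)
L(K) = 11 (L(K) = 0 + 11 = 11)
(123 + L(-3))*(-412) = (123 + 11)*(-412) = 134*(-412) = -55208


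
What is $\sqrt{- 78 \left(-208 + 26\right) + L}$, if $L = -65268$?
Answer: $8 i \sqrt{798} \approx 225.99 i$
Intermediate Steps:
$\sqrt{- 78 \left(-208 + 26\right) + L} = \sqrt{- 78 \left(-208 + 26\right) - 65268} = \sqrt{\left(-78\right) \left(-182\right) - 65268} = \sqrt{14196 - 65268} = \sqrt{-51072} = 8 i \sqrt{798}$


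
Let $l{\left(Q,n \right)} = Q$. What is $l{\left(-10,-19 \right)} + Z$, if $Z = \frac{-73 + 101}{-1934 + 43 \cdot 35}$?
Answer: $- \frac{4318}{429} \approx -10.065$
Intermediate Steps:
$Z = - \frac{28}{429}$ ($Z = \frac{28}{-1934 + 1505} = \frac{28}{-429} = 28 \left(- \frac{1}{429}\right) = - \frac{28}{429} \approx -0.065268$)
$l{\left(-10,-19 \right)} + Z = -10 - \frac{28}{429} = - \frac{4318}{429}$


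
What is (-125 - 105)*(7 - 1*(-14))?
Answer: -4830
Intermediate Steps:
(-125 - 105)*(7 - 1*(-14)) = -230*(7 + 14) = -230*21 = -4830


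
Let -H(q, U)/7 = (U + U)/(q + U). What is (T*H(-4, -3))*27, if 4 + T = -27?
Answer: 5022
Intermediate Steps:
T = -31 (T = -4 - 27 = -31)
H(q, U) = -14*U/(U + q) (H(q, U) = -7*(U + U)/(q + U) = -7*2*U/(U + q) = -14*U/(U + q))
(T*H(-4, -3))*27 = -(-434)*(-3)/(-3 - 4)*27 = -(-434)*(-3)/(-7)*27 = -(-434)*(-3)*(-1)/7*27 = -31*(-6)*27 = 186*27 = 5022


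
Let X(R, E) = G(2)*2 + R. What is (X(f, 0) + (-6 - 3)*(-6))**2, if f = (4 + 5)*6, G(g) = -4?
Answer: 10000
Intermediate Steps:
f = 54 (f = 9*6 = 54)
X(R, E) = -8 + R (X(R, E) = -4*2 + R = -8 + R)
(X(f, 0) + (-6 - 3)*(-6))**2 = ((-8 + 54) + (-6 - 3)*(-6))**2 = (46 - 9*(-6))**2 = (46 + 54)**2 = 100**2 = 10000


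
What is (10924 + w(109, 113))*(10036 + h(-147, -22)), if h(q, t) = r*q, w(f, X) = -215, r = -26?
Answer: 148405322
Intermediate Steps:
h(q, t) = -26*q
(10924 + w(109, 113))*(10036 + h(-147, -22)) = (10924 - 215)*(10036 - 26*(-147)) = 10709*(10036 + 3822) = 10709*13858 = 148405322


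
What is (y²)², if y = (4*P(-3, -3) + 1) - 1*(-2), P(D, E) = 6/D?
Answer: 625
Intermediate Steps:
y = -5 (y = (4*(6/(-3)) + 1) - 1*(-2) = (4*(6*(-⅓)) + 1) + 2 = (4*(-2) + 1) + 2 = (-8 + 1) + 2 = -7 + 2 = -5)
(y²)² = ((-5)²)² = 25² = 625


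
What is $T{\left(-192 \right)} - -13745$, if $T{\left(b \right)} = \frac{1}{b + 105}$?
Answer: $\frac{1195814}{87} \approx 13745.0$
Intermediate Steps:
$T{\left(b \right)} = \frac{1}{105 + b}$
$T{\left(-192 \right)} - -13745 = \frac{1}{105 - 192} - -13745 = \frac{1}{-87} + 13745 = - \frac{1}{87} + 13745 = \frac{1195814}{87}$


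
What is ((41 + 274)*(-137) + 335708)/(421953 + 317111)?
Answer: 292553/739064 ≈ 0.39584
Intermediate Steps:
((41 + 274)*(-137) + 335708)/(421953 + 317111) = (315*(-137) + 335708)/739064 = (-43155 + 335708)*(1/739064) = 292553*(1/739064) = 292553/739064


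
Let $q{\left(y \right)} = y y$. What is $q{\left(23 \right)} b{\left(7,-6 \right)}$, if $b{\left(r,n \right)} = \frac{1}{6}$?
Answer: $\frac{529}{6} \approx 88.167$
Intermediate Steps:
$q{\left(y \right)} = y^{2}$
$b{\left(r,n \right)} = \frac{1}{6}$
$q{\left(23 \right)} b{\left(7,-6 \right)} = 23^{2} \cdot \frac{1}{6} = 529 \cdot \frac{1}{6} = \frac{529}{6}$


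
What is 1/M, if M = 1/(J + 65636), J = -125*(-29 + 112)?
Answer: 55261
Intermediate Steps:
J = -10375 (J = -125*83 = -10375)
M = 1/55261 (M = 1/(-10375 + 65636) = 1/55261 ≈ 1.8096e-5)
1/M = 1/(1/55261) = 55261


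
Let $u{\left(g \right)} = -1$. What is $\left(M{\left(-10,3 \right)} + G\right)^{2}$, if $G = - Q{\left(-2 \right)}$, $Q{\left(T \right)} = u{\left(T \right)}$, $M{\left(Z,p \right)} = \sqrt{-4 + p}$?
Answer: $2 i \approx 2.0 i$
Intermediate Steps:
$Q{\left(T \right)} = -1$
$G = 1$ ($G = \left(-1\right) \left(-1\right) = 1$)
$\left(M{\left(-10,3 \right)} + G\right)^{2} = \left(\sqrt{-4 + 3} + 1\right)^{2} = \left(\sqrt{-1} + 1\right)^{2} = \left(i + 1\right)^{2} = \left(1 + i\right)^{2}$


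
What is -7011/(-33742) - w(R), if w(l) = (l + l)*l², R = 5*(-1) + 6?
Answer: -60473/33742 ≈ -1.7922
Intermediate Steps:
R = 1 (R = -5 + 6 = 1)
w(l) = 2*l³ (w(l) = (2*l)*l² = 2*l³)
-7011/(-33742) - w(R) = -7011/(-33742) - 2*1³ = -7011*(-1/33742) - 2 = 7011/33742 - 1*2 = 7011/33742 - 2 = -60473/33742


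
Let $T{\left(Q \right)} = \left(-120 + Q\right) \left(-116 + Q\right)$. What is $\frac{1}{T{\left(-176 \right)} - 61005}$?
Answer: $\frac{1}{25427} \approx 3.9328 \cdot 10^{-5}$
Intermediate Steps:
$\frac{1}{T{\left(-176 \right)} - 61005} = \frac{1}{\left(13920 + \left(-176\right)^{2} - -41536\right) - 61005} = \frac{1}{\left(13920 + 30976 + 41536\right) - 61005} = \frac{1}{86432 - 61005} = \frac{1}{25427}$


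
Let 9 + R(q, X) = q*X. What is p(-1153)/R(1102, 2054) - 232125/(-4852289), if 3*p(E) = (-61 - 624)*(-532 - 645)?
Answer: 5488377860930/32949453897633 ≈ 0.16657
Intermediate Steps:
p(E) = 806245/3 (p(E) = ((-61 - 624)*(-532 - 645))/3 = (-685*(-1177))/3 = (1/3)*806245 = 806245/3)
R(q, X) = -9 + X*q (R(q, X) = -9 + q*X = -9 + X*q)
p(-1153)/R(1102, 2054) - 232125/(-4852289) = 806245/(3*(-9 + 2054*1102)) - 232125/(-4852289) = 806245/(3*(-9 + 2263508)) - 232125*(-1/4852289) = (806245/3)/2263499 + 232125/4852289 = (806245/3)*(1/2263499) + 232125/4852289 = 806245/6790497 + 232125/4852289 = 5488377860930/32949453897633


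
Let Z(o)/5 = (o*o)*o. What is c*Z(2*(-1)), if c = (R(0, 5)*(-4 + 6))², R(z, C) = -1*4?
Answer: -2560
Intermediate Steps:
R(z, C) = -4
c = 64 (c = (-4*(-4 + 6))² = (-4*2)² = (-8)² = 64)
Z(o) = 5*o³ (Z(o) = 5*((o*o)*o) = 5*(o²*o) = 5*o³)
c*Z(2*(-1)) = 64*(5*(2*(-1))³) = 64*(5*(-2)³) = 64*(5*(-8)) = 64*(-40) = -2560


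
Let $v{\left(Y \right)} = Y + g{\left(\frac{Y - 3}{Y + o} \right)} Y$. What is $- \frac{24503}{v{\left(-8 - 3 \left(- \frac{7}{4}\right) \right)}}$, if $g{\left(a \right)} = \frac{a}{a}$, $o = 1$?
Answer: $\frac{49006}{11} \approx 4455.1$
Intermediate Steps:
$g{\left(a \right)} = 1$
$v{\left(Y \right)} = 2 Y$ ($v{\left(Y \right)} = Y + 1 Y = Y + Y = 2 Y$)
$- \frac{24503}{v{\left(-8 - 3 \left(- \frac{7}{4}\right) \right)}} = - \frac{24503}{2 \left(-8 - 3 \left(- \frac{7}{4}\right)\right)} = - \frac{24503}{2 \left(-8 - 3 \left(\left(-7\right) \frac{1}{4}\right)\right)} = - \frac{24503}{2 \left(-8 - - \frac{21}{4}\right)} = - \frac{24503}{2 \left(-8 + \frac{21}{4}\right)} = - \frac{24503}{2 \left(- \frac{11}{4}\right)} = - \frac{24503}{- \frac{11}{2}} = \left(-24503\right) \left(- \frac{2}{11}\right) = \frac{49006}{11}$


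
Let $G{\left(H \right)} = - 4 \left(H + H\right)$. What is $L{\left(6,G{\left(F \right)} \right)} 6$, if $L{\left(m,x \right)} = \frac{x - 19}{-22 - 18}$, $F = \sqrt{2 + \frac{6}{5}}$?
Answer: $\frac{57}{20} + \frac{24 \sqrt{5}}{25} \approx 4.9966$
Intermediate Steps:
$F = \frac{4 \sqrt{5}}{5}$ ($F = \sqrt{2 + 6 \cdot \frac{1}{5}} = \sqrt{2 + \frac{6}{5}} = \sqrt{\frac{16}{5}} = \frac{4 \sqrt{5}}{5} \approx 1.7889$)
$G{\left(H \right)} = - 8 H$ ($G{\left(H \right)} = - 4 \cdot 2 H = - 8 H$)
$L{\left(m,x \right)} = \frac{19}{40} - \frac{x}{40}$ ($L{\left(m,x \right)} = \frac{-19 + x}{-40} = \left(-19 + x\right) \left(- \frac{1}{40}\right) = \frac{19}{40} - \frac{x}{40}$)
$L{\left(6,G{\left(F \right)} \right)} 6 = \left(\frac{19}{40} - \frac{\left(-8\right) \frac{4 \sqrt{5}}{5}}{40}\right) 6 = \left(\frac{19}{40} - \frac{\left(- \frac{32}{5}\right) \sqrt{5}}{40}\right) 6 = \left(\frac{19}{40} + \frac{4 \sqrt{5}}{25}\right) 6 = \frac{57}{20} + \frac{24 \sqrt{5}}{25}$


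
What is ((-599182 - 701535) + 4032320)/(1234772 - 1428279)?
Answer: -2731603/193507 ≈ -14.116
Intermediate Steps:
((-599182 - 701535) + 4032320)/(1234772 - 1428279) = (-1300717 + 4032320)/(-193507) = 2731603*(-1/193507) = -2731603/193507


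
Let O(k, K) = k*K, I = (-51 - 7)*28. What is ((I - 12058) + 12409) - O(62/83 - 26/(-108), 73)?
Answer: -6028757/4482 ≈ -1345.1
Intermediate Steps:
I = -1624 (I = -58*28 = -1624)
O(k, K) = K*k
((I - 12058) + 12409) - O(62/83 - 26/(-108), 73) = ((-1624 - 12058) + 12409) - 73*(62/83 - 26/(-108)) = (-13682 + 12409) - 73*(62*(1/83) - 26*(-1/108)) = -1273 - 73*(62/83 + 13/54) = -1273 - 73*4427/4482 = -1273 - 1*323171/4482 = -1273 - 323171/4482 = -6028757/4482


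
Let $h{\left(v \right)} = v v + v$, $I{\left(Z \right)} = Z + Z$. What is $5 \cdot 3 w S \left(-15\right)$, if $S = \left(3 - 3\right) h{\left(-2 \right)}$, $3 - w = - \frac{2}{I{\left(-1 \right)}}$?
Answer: $0$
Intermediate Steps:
$I{\left(Z \right)} = 2 Z$
$h{\left(v \right)} = v + v^{2}$ ($h{\left(v \right)} = v^{2} + v = v + v^{2}$)
$w = 2$ ($w = 3 - - \frac{2}{2 \left(-1\right)} = 3 - - \frac{2}{-2} = 3 - \left(-2\right) \left(- \frac{1}{2}\right) = 3 - 1 = 2$)
$S = 0$ ($S = \left(3 - 3\right) \left(- 2 \left(1 - 2\right)\right) = 0 \left(\left(-2\right) \left(-1\right)\right) = 0 \cdot 2 = 0$)
$5 \cdot 3 w S \left(-15\right) = 5 \cdot 3 \cdot 2 \cdot 0 \left(-15\right) = 15 \cdot 2 \cdot 0 \left(-15\right) = 30 \cdot 0 \left(-15\right) = 0 \left(-15\right) = 0$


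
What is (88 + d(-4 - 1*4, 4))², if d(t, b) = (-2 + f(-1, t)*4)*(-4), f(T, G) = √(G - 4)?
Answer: 6144 - 6144*I*√3 ≈ 6144.0 - 10642.0*I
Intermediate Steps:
f(T, G) = √(-4 + G)
d(t, b) = 8 - 16*√(-4 + t) (d(t, b) = (-2 + √(-4 + t)*4)*(-4) = (-2 + 4*√(-4 + t))*(-4) = 8 - 16*√(-4 + t))
(88 + d(-4 - 1*4, 4))² = (88 + (8 - 16*√(-4 + (-4 - 1*4))))² = (88 + (8 - 16*√(-4 + (-4 - 4))))² = (88 + (8 - 16*√(-4 - 8)))² = (88 + (8 - 32*I*√3))² = (96 - 32*I*√3)²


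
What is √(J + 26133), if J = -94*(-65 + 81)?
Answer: √24629 ≈ 156.94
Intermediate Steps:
J = -1504 (J = -94*16 = -1504)
√(J + 26133) = √(-1504 + 26133) = √24629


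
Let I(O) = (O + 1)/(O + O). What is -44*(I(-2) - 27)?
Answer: 1177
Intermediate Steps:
I(O) = (1 + O)/(2*O) (I(O) = (1 + O)/((2*O)) = (1 + O)*(1/(2*O)) = (1 + O)/(2*O))
-44*(I(-2) - 27) = -44*((½)*(1 - 2)/(-2) - 27) = -44*((½)*(-½)*(-1) - 27) = -44*(¼ - 27) = -44*(-107/4) = 1177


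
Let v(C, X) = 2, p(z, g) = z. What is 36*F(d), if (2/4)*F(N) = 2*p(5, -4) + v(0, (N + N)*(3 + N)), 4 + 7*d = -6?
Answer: 864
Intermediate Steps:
d = -10/7 (d = -4/7 + (⅐)*(-6) = -4/7 - 6/7 = -10/7 ≈ -1.4286)
F(N) = 24 (F(N) = 2*(2*5 + 2) = 2*(10 + 2) = 2*12 = 24)
36*F(d) = 36*24 = 864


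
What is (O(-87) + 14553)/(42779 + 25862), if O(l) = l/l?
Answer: 14554/68641 ≈ 0.21203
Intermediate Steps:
O(l) = 1
(O(-87) + 14553)/(42779 + 25862) = (1 + 14553)/(42779 + 25862) = 14554/68641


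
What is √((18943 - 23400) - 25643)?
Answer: 10*I*√301 ≈ 173.49*I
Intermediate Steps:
√((18943 - 23400) - 25643) = √(-4457 - 25643) = √(-30100) = 10*I*√301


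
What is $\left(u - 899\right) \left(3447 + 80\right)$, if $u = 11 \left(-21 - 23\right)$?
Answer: $-4877841$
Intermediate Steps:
$u = -484$ ($u = 11 \left(-44\right) = -484$)
$\left(u - 899\right) \left(3447 + 80\right) = \left(-484 - 899\right) \left(3447 + 80\right) = \left(-1383\right) 3527 = -4877841$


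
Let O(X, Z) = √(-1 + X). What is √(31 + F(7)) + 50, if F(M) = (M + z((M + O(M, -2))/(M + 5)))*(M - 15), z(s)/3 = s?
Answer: 50 + √(-39 - 2*√6) ≈ 50.0 + 6.6256*I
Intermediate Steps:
z(s) = 3*s
F(M) = (-15 + M)*(M + 3*(M + √(-1 + M))/(5 + M)) (F(M) = (M + 3*((M + √(-1 + M))/(M + 5)))*(M - 15) = (M + 3*((M + √(-1 + M))/(5 + M)))*(-15 + M) = (M + 3*(M + √(-1 + M))/(5 + M))*(-15 + M) = (-15 + M)*(M + 3*(M + √(-1 + M))/(5 + M)))
√(31 + F(7)) + 50 = √(31 + (7³ - 120*7 - 45*√(-1 + 7) - 7*7² + 3*7*√(-1 + 7))/(5 + 7)) + 50 = √(31 + (343 - 840 - 45*√6 - 7*49 + 3*7*√6)/12) + 50 = √(31 + (343 - 840 - 45*√6 - 343 + 21*√6)/12) + 50 = √(31 + (-840 - 24*√6)/12) + 50 = √(31 + (-70 - 2*√6)) + 50 = √(-39 - 2*√6) + 50 = 50 + √(-39 - 2*√6)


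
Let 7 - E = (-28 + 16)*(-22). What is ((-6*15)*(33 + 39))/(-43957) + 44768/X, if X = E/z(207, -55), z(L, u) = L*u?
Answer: 22404167187120/11296949 ≈ 1.9832e+6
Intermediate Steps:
E = -257 (E = 7 - (-28 + 16)*(-22) = 7 - (-12)*(-22) = 7 - 1*264 = 7 - 264 = -257)
X = 257/11385 (X = -257/(207*(-55)) = -257/(-11385) = -257*(-1/11385) = 257/11385 ≈ 0.022574)
((-6*15)*(33 + 39))/(-43957) + 44768/X = ((-6*15)*(33 + 39))/(-43957) + 44768/(257/11385) = -90*72*(-1/43957) + 44768*(11385/257) = -6480*(-1/43957) + 509683680/257 = 6480/43957 + 509683680/257 = 22404167187120/11296949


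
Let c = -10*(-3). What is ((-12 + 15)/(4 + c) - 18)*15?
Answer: -9135/34 ≈ -268.68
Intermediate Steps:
c = 30
((-12 + 15)/(4 + c) - 18)*15 = ((-12 + 15)/(4 + 30) - 18)*15 = (3/34 - 18)*15 = -609/34*15 = -9135/34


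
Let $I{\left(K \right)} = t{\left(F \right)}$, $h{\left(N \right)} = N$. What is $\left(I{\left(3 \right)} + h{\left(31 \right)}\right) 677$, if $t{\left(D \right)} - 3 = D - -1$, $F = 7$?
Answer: $28434$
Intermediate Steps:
$t{\left(D \right)} = 4 + D$ ($t{\left(D \right)} = 3 + \left(D - -1\right) = 3 + \left(D + 1\right) = 3 + \left(1 + D\right) = 4 + D$)
$I{\left(K \right)} = 11$ ($I{\left(K \right)} = 4 + 7 = 11$)
$\left(I{\left(3 \right)} + h{\left(31 \right)}\right) 677 = \left(11 + 31\right) 677 = 42 \cdot 677 = 28434$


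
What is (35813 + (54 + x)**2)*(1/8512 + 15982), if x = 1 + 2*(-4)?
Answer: 2586233341635/4256 ≈ 6.0767e+8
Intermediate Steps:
x = -7 (x = 1 - 8 = -7)
(35813 + (54 + x)**2)*(1/8512 + 15982) = (35813 + (54 - 7)**2)*(1/8512 + 15982) = (35813 + 47**2)*(1/8512 + 15982) = (35813 + 2209)*(136038785/8512) = 38022*(136038785/8512) = 2586233341635/4256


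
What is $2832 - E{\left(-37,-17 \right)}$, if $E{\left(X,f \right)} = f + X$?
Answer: $2886$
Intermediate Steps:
$E{\left(X,f \right)} = X + f$
$2832 - E{\left(-37,-17 \right)} = 2832 - \left(-37 - 17\right) = 2832 - -54 = 2832 + 54 = 2886$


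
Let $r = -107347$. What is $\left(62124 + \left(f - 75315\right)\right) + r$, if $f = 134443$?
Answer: $13905$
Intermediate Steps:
$\left(62124 + \left(f - 75315\right)\right) + r = \left(62124 + \left(134443 - 75315\right)\right) - 107347 = \left(62124 + 59128\right) - 107347 = 121252 - 107347 = 13905$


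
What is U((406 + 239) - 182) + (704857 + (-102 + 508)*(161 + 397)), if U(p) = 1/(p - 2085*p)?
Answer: 898705233259/964892 ≈ 9.3141e+5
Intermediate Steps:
U(p) = -1/(2084*p) (U(p) = 1/(-2084*p) = -1/(2084*p))
U((406 + 239) - 182) + (704857 + (-102 + 508)*(161 + 397)) = -1/(2084*((406 + 239) - 182)) + (704857 + (-102 + 508)*(161 + 397)) = -1/(2084*(645 - 182)) + (704857 + 406*558) = -1/2084/463 + (704857 + 226548) = -1/2084*1/463 + 931405 = -1/964892 + 931405 = 898705233259/964892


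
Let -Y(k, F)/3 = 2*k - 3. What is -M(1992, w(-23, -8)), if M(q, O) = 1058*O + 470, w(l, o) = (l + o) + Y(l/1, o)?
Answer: -123198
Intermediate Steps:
Y(k, F) = 9 - 6*k (Y(k, F) = -3*(2*k - 3) = -3*(-3 + 2*k) = 9 - 6*k)
w(l, o) = 9 + o - 5*l (w(l, o) = (l + o) + (9 - 6*l/1) = (l + o) + (9 - 6*l) = 9 + o - 5*l)
M(q, O) = 470 + 1058*O
-M(1992, w(-23, -8)) = -(470 + 1058*(9 - 8 - 5*(-23))) = -(470 + 1058*(9 - 8 + 115)) = -(470 + 1058*116) = -(470 + 122728) = -1*123198 = -123198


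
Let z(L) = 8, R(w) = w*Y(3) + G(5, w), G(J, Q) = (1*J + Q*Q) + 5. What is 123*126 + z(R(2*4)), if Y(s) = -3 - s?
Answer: 15506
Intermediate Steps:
G(J, Q) = 5 + J + Q² (G(J, Q) = (J + Q²) + 5 = 5 + J + Q²)
R(w) = 10 + w² - 6*w (R(w) = w*(-3 - 1*3) + (5 + 5 + w²) = w*(-3 - 3) + (10 + w²) = w*(-6) + (10 + w²) = -6*w + (10 + w²) = 10 + w² - 6*w)
123*126 + z(R(2*4)) = 123*126 + 8 = 15498 + 8 = 15506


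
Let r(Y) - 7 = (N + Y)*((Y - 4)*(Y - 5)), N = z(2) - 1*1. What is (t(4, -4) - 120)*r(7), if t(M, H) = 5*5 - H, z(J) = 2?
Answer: -5005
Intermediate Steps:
t(M, H) = 25 - H
N = 1 (N = 2 - 1*1 = 2 - 1 = 1)
r(Y) = 7 + (1 + Y)*(-5 + Y)*(-4 + Y) (r(Y) = 7 + (1 + Y)*((Y - 4)*(Y - 5)) = 7 + (1 + Y)*((-4 + Y)*(-5 + Y)) = 7 + (1 + Y)*((-5 + Y)*(-4 + Y)) = 7 + (1 + Y)*(-5 + Y)*(-4 + Y))
(t(4, -4) - 120)*r(7) = ((25 - 1*(-4)) - 120)*(27 + 7³ - 8*7² + 11*7) = ((25 + 4) - 120)*(27 + 343 - 8*49 + 77) = (29 - 120)*(27 + 343 - 392 + 77) = -91*55 = -5005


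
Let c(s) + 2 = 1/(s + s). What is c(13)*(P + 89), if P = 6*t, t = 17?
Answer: -9741/26 ≈ -374.65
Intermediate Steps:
c(s) = -2 + 1/(2*s) (c(s) = -2 + 1/(s + s) = -2 + 1/(2*s))
P = 102 (P = 6*17 = 102)
c(13)*(P + 89) = (-2 + (½)/13)*(102 + 89) = (-2 + (½)*(1/13))*191 = (-2 + 1/26)*191 = -51/26*191 = -9741/26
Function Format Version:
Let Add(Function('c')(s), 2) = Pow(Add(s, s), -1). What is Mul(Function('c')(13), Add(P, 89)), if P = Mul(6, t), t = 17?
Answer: Rational(-9741, 26) ≈ -374.65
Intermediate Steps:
Function('c')(s) = Add(-2, Mul(Rational(1, 2), Pow(s, -1))) (Function('c')(s) = Add(-2, Pow(Add(s, s), -1)) = Add(-2, Pow(Mul(2, s), -1)) = Add(-2, Mul(Rational(1, 2), Pow(s, -1))))
P = 102 (P = Mul(6, 17) = 102)
Mul(Function('c')(13), Add(P, 89)) = Mul(Add(-2, Mul(Rational(1, 2), Pow(13, -1))), Add(102, 89)) = Mul(Add(-2, Mul(Rational(1, 2), Rational(1, 13))), 191) = Mul(Add(-2, Rational(1, 26)), 191) = Mul(Rational(-51, 26), 191) = Rational(-9741, 26)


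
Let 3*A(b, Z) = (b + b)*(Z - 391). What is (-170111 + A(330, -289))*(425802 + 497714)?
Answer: -295258223876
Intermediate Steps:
A(b, Z) = 2*b*(-391 + Z)/3 (A(b, Z) = ((b + b)*(Z - 391))/3 = ((2*b)*(-391 + Z))/3 = (2*b*(-391 + Z))/3 = 2*b*(-391 + Z)/3)
(-170111 + A(330, -289))*(425802 + 497714) = (-170111 + (⅔)*330*(-391 - 289))*(425802 + 497714) = (-170111 + (⅔)*330*(-680))*923516 = (-170111 - 149600)*923516 = -319711*923516 = -295258223876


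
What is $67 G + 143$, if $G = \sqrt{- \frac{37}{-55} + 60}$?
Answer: $143 + \frac{67 \sqrt{183535}}{55} \approx 664.88$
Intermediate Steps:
$G = \frac{\sqrt{183535}}{55}$ ($G = \sqrt{\left(-37\right) \left(- \frac{1}{55}\right) + 60} = \sqrt{\frac{37}{55} + 60} = \sqrt{\frac{3337}{55}} = \frac{\sqrt{183535}}{55} \approx 7.7893$)
$67 G + 143 = 67 \frac{\sqrt{183535}}{55} + 143 = \frac{67 \sqrt{183535}}{55} + 143 = 143 + \frac{67 \sqrt{183535}}{55}$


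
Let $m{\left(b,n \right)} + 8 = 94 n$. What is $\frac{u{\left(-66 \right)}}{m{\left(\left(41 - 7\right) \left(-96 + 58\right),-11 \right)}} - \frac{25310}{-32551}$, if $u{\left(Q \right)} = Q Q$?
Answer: $- \frac{57709568}{16959071} \approx -3.4029$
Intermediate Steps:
$u{\left(Q \right)} = Q^{2}$
$m{\left(b,n \right)} = -8 + 94 n$
$\frac{u{\left(-66 \right)}}{m{\left(\left(41 - 7\right) \left(-96 + 58\right),-11 \right)}} - \frac{25310}{-32551} = \frac{\left(-66\right)^{2}}{-8 + 94 \left(-11\right)} - \frac{25310}{-32551} = \frac{4356}{-8 - 1034} - - \frac{25310}{32551} = \frac{4356}{-1042} + \frac{25310}{32551} = 4356 \left(- \frac{1}{1042}\right) + \frac{25310}{32551} = - \frac{2178}{521} + \frac{25310}{32551} = - \frac{57709568}{16959071}$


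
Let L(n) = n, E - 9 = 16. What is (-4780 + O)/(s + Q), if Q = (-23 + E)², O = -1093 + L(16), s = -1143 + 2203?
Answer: -5857/1064 ≈ -5.5047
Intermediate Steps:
E = 25 (E = 9 + 16 = 25)
s = 1060
O = -1077 (O = -1093 + 16 = -1077)
Q = 4 (Q = (-23 + 25)² = 2² = 4)
(-4780 + O)/(s + Q) = (-4780 - 1077)/(1060 + 4) = -5857/1064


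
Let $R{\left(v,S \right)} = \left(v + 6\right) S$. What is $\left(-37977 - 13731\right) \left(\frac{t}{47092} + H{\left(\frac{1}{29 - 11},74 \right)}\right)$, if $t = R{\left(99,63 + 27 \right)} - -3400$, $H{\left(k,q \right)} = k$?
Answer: $- \frac{599795564}{35319} \approx -16982.0$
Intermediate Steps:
$R{\left(v,S \right)} = S \left(6 + v\right)$ ($R{\left(v,S \right)} = \left(6 + v\right) S = S \left(6 + v\right)$)
$t = 12850$ ($t = \left(63 + 27\right) \left(6 + 99\right) - -3400 = 90 \cdot 105 + 3400 = 9450 + 3400 = 12850$)
$\left(-37977 - 13731\right) \left(\frac{t}{47092} + H{\left(\frac{1}{29 - 11},74 \right)}\right) = \left(-37977 - 13731\right) \left(\frac{12850}{47092} + \frac{1}{29 - 11}\right) = - 51708 \left(12850 \cdot \frac{1}{47092} + \frac{1}{18}\right) = - 51708 \left(\frac{6425}{23546} + \frac{1}{18}\right) = \left(-51708\right) \frac{34799}{105957} = - \frac{599795564}{35319}$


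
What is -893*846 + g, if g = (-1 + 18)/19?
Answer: -14354065/19 ≈ -7.5548e+5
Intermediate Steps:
g = 17/19 (g = 17*(1/19) = 17/19 ≈ 0.89474)
-893*846 + g = -893*846 + 17/19 = -755478 + 17/19 = -14354065/19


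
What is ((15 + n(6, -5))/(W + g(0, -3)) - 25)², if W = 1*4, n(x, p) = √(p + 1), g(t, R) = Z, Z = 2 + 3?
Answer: 44096/81 - 280*I/27 ≈ 544.39 - 10.37*I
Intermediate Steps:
Z = 5
g(t, R) = 5
n(x, p) = √(1 + p)
W = 4
((15 + n(6, -5))/(W + g(0, -3)) - 25)² = ((15 + √(1 - 5))/(4 + 5) - 25)² = ((15 + √(-4))/9 - 25)² = ((15 + 2*I)*(⅑) - 25)² = ((5/3 + 2*I/9) - 25)² = (-70/3 + 2*I/9)²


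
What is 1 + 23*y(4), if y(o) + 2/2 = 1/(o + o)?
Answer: -153/8 ≈ -19.125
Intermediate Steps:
y(o) = -1 + 1/(2*o) (y(o) = -1 + 1/(o + o) = -1 + 1/(2*o))
1 + 23*y(4) = 1 + 23*((½ - 1*4)/4) = 1 + 23*((½ - 4)/4) = 1 + 23*((¼)*(-7/2)) = 1 + 23*(-7/8) = 1 - 161/8 = -153/8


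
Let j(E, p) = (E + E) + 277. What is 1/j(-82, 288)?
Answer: 1/113 ≈ 0.0088496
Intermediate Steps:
j(E, p) = 277 + 2*E (j(E, p) = 2*E + 277 = 277 + 2*E)
1/j(-82, 288) = 1/(277 + 2*(-82)) = 1/(277 - 164) = 1/113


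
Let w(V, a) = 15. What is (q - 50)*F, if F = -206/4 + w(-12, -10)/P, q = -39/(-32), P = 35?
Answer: 159445/64 ≈ 2491.3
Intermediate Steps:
q = 39/32 (q = -39*(-1/32) = 39/32 ≈ 1.2188)
F = -715/14 (F = -206/4 + 15/35 = -206*¼ + 15*(1/35) = -103/2 + 3/7 = -715/14 ≈ -51.071)
(q - 50)*F = (39/32 - 50)*(-715/14) = -1561/32*(-715/14) = 159445/64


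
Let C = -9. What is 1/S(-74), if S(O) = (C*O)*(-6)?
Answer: -1/3996 ≈ -0.00025025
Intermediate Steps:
S(O) = 54*O (S(O) = -9*O*(-6) = 54*O)
1/S(-74) = 1/(54*(-74)) = 1/(-3996) = -1/3996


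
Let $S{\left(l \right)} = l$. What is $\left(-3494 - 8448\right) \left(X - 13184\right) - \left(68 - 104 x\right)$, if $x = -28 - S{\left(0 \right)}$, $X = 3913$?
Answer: $110711302$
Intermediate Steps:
$x = -28$ ($x = -28 - 0 = -28 + 0 = -28$)
$\left(-3494 - 8448\right) \left(X - 13184\right) - \left(68 - 104 x\right) = \left(-3494 - 8448\right) \left(3913 - 13184\right) - \left(68 - -2912\right) = \left(-11942\right) \left(-9271\right) - \left(68 + 2912\right) = 110714282 - 2980 = 110711302$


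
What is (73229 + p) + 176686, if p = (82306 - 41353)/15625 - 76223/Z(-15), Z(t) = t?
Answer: 11953085359/46875 ≈ 2.5500e+5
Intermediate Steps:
p = 238319734/46875 (p = (82306 - 41353)/15625 - 76223/(-15) = 40953*(1/15625) - 76223*(-1/15) = 40953/15625 + 76223/15 = 238319734/46875 ≈ 5084.2)
(73229 + p) + 176686 = (73229 + 238319734/46875) + 176686 = 3670929109/46875 + 176686 = 11953085359/46875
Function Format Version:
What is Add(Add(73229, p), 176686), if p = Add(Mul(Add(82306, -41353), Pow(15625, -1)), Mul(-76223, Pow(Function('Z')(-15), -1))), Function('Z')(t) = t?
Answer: Rational(11953085359, 46875) ≈ 2.5500e+5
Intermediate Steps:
p = Rational(238319734, 46875) (p = Add(Mul(Add(82306, -41353), Pow(15625, -1)), Mul(-76223, Pow(-15, -1))) = Add(Mul(40953, Rational(1, 15625)), Mul(-76223, Rational(-1, 15))) = Add(Rational(40953, 15625), Rational(76223, 15)) = Rational(238319734, 46875) ≈ 5084.2)
Add(Add(73229, p), 176686) = Add(Add(73229, Rational(238319734, 46875)), 176686) = Add(Rational(3670929109, 46875), 176686) = Rational(11953085359, 46875)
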